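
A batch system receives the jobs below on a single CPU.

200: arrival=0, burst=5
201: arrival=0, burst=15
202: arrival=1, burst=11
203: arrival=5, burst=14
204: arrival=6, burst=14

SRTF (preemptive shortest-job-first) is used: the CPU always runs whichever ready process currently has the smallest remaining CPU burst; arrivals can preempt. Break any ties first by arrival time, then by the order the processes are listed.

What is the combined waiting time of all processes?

Gantt: | 200 0-5 | 202 5-16 | 203 16-30 | 204 30-44 | 201 44-59 |
Completion: 200=5  201=59  202=16  203=30  204=44
Turnaround (C−A): 200=5  201=59  202=15  203=25  204=38
Waiting = turnaround − burst: 200=0, 201=44, 202=4, 203=11, 204=24
Total waiting = 0 + 44 + 4 + 11 + 24 = 83

83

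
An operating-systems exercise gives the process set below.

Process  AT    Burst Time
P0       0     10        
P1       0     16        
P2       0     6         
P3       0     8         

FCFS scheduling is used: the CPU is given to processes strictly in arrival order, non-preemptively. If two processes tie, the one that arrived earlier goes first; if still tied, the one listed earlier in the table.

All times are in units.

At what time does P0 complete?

Gantt: | P0 0-10 | P1 10-26 | P2 26-32 | P3 32-40 |
Completion: P0=10  P1=26  P2=32  P3=40
Turnaround (C−A): P0=10  P1=26  P2=32  P3=40

10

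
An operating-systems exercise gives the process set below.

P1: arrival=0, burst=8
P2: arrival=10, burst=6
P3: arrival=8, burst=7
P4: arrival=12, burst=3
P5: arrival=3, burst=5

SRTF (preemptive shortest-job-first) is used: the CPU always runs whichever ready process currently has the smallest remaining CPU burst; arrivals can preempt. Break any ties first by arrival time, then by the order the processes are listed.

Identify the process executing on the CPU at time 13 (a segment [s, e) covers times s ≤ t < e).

Schedule: | P1 0-8 | P5 8-13 | P4 13-16 | P2 16-22 | P3 22-29 |
Completion: P1=8  P2=22  P3=29  P4=16  P5=13

P4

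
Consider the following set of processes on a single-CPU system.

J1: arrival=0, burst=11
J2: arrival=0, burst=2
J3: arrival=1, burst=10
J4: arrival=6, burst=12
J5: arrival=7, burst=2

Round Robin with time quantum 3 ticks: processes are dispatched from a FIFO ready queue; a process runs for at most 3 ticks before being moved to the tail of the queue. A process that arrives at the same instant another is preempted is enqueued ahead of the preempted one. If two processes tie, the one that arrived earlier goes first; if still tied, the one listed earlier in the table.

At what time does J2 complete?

Schedule: | J1 0-3 | J2 3-5 | J3 5-8 | J1 8-11 | J4 11-14 | J5 14-16 | J3 16-19 | J1 19-22 | J4 22-25 | J3 25-28 | J1 28-30 | J4 30-33 | J3 33-34 | J4 34-37 |
Completion: J1=30  J2=5  J3=34  J4=37  J5=16
Turnaround (C−A): J1=30  J2=5  J3=33  J4=31  J5=9

5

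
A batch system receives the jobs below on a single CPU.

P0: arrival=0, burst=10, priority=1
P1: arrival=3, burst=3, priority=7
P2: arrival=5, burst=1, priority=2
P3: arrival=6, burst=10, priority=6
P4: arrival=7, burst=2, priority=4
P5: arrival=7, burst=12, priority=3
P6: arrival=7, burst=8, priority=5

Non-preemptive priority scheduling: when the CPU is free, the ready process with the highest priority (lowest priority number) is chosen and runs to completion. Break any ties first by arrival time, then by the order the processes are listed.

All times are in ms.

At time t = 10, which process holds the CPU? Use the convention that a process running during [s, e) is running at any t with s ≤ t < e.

Gantt: | P0 0-10 | P2 10-11 | P5 11-23 | P4 23-25 | P6 25-33 | P3 33-43 | P1 43-46 |
Completion: P0=10  P1=46  P2=11  P3=43  P4=25  P5=23  P6=33

P2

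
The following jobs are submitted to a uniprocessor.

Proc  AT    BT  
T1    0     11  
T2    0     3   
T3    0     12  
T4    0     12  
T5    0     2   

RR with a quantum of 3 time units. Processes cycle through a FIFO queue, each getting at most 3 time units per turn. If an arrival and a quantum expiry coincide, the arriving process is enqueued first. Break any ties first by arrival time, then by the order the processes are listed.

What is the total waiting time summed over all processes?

91

Schedule: | T1 0-3 | T2 3-6 | T3 6-9 | T4 9-12 | T5 12-14 | T1 14-17 | T3 17-20 | T4 20-23 | T1 23-26 | T3 26-29 | T4 29-32 | T1 32-34 | T3 34-37 | T4 37-40 |
Completion: T1=34  T2=6  T3=37  T4=40  T5=14
Turnaround (C−A): T1=34  T2=6  T3=37  T4=40  T5=14
Waiting = turnaround − burst: T1=23, T2=3, T3=25, T4=28, T5=12
Total waiting = 23 + 3 + 25 + 28 + 12 = 91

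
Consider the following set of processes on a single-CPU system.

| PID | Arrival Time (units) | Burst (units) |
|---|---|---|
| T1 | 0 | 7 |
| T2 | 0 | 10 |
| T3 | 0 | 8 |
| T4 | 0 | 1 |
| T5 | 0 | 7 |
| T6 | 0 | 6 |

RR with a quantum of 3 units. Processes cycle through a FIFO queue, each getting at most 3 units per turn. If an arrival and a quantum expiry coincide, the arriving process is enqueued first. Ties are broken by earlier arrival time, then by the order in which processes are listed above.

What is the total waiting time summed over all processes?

148

Timeline: | T1 0-3 | T2 3-6 | T3 6-9 | T4 9-10 | T5 10-13 | T6 13-16 | T1 16-19 | T2 19-22 | T3 22-25 | T5 25-28 | T6 28-31 | T1 31-32 | T2 32-35 | T3 35-37 | T5 37-38 | T2 38-39 |
Completion: T1=32  T2=39  T3=37  T4=10  T5=38  T6=31
Turnaround (C−A): T1=32  T2=39  T3=37  T4=10  T5=38  T6=31
Waiting = turnaround − burst: T1=25, T2=29, T3=29, T4=9, T5=31, T6=25
Total waiting = 25 + 29 + 29 + 9 + 31 + 25 = 148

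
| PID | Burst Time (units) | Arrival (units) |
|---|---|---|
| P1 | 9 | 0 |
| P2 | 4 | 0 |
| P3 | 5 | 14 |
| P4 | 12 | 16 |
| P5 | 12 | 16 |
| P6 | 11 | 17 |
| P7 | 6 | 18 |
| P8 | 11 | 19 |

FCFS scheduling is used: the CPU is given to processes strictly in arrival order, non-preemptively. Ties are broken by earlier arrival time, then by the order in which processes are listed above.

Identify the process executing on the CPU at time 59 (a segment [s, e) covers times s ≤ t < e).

Timeline: | P1 0-9 | P2 9-13 | idle 13-14 | P3 14-19 | P4 19-31 | P5 31-43 | P6 43-54 | P7 54-60 | P8 60-71 |
Completion: P1=9  P2=13  P3=19  P4=31  P5=43  P6=54  P7=60  P8=71
Turnaround (C−A): P1=9  P2=13  P3=5  P4=15  P5=27  P6=37  P7=42  P8=52

P7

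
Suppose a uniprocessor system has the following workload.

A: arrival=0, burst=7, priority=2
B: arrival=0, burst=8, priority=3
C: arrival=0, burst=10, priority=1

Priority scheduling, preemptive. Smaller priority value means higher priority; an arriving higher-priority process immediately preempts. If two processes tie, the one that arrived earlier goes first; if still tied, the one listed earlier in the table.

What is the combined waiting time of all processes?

Schedule: | C 0-10 | A 10-17 | B 17-25 |
Completion: A=17  B=25  C=10
Turnaround (C−A): A=17  B=25  C=10
Waiting = turnaround − burst: A=10, B=17, C=0
Total waiting = 10 + 17 + 0 = 27

27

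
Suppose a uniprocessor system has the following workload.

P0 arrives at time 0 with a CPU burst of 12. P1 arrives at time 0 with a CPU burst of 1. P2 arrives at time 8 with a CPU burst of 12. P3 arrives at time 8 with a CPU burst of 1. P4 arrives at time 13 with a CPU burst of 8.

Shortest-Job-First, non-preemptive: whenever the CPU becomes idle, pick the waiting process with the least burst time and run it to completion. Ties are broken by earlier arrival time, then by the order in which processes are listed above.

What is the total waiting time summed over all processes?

Schedule: | P1 0-1 | P0 1-13 | P3 13-14 | P4 14-22 | P2 22-34 |
Completion: P0=13  P1=1  P2=34  P3=14  P4=22
Waiting = turnaround − burst: P0=1, P1=0, P2=14, P3=5, P4=1
Total waiting = 1 + 0 + 14 + 5 + 1 = 21

21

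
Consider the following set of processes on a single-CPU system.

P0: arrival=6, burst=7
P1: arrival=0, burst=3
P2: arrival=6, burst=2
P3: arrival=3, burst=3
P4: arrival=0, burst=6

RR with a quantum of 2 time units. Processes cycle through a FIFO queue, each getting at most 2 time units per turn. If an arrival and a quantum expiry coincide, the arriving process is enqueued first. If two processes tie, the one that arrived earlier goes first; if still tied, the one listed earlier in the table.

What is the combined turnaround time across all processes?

54

Schedule: | P1 0-2 | P4 2-4 | P1 4-5 | P3 5-7 | P4 7-9 | P0 9-11 | P2 11-13 | P3 13-14 | P4 14-16 | P0 16-21 |
Completion: P0=21  P1=5  P2=13  P3=14  P4=16
Turnaround = completion − arrival: P0=15, P1=5, P2=7, P3=11, P4=16
Total turnaround = 15 + 5 + 7 + 11 + 16 = 54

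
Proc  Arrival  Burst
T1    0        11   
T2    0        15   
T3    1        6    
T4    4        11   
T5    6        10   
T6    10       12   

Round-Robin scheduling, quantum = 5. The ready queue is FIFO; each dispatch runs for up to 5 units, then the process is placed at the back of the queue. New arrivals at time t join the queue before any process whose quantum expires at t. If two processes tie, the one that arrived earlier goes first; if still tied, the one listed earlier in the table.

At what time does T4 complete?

Timeline: | T1 0-5 | T2 5-10 | T3 10-15 | T4 15-20 | T1 20-25 | T5 25-30 | T6 30-35 | T2 35-40 | T3 40-41 | T4 41-46 | T1 46-47 | T5 47-52 | T6 52-57 | T2 57-62 | T4 62-63 | T6 63-65 |
Completion: T1=47  T2=62  T3=41  T4=63  T5=52  T6=65
Turnaround (C−A): T1=47  T2=62  T3=40  T4=59  T5=46  T6=55

63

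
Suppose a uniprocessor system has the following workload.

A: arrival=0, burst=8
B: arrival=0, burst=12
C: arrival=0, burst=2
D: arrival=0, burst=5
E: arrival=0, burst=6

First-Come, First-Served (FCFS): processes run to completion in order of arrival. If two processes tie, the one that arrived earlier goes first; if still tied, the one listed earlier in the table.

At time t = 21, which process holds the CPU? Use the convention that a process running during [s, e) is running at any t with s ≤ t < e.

C

Timeline: | A 0-8 | B 8-20 | C 20-22 | D 22-27 | E 27-33 |
Completion: A=8  B=20  C=22  D=27  E=33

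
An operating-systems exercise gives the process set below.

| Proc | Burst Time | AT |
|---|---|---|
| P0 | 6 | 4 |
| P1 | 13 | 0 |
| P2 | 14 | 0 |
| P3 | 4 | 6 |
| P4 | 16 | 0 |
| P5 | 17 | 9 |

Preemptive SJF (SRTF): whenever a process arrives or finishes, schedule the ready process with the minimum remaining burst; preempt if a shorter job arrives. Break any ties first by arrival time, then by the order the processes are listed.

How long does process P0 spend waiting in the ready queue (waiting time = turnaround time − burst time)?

Gantt: | P1 0-4 | P0 4-10 | P3 10-14 | P1 14-23 | P2 23-37 | P4 37-53 | P5 53-70 |
Completion: P0=10  P1=23  P2=37  P3=14  P4=53  P5=70
Turnaround (C−A): P0=6  P1=23  P2=37  P3=8  P4=53  P5=61
Waiting(P0) = turnaround − burst = 6 − 6 = 0

0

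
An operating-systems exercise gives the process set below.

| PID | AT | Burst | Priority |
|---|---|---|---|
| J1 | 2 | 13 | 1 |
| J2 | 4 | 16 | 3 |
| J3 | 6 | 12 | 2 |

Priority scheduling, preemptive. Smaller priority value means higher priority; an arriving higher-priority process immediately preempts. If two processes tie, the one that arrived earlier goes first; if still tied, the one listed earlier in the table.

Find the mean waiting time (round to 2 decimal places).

10.67

Timeline: | idle 0-2 | J1 2-15 | J3 15-27 | J2 27-43 |
Completion: J1=15  J2=43  J3=27
Turnaround (C−A): J1=13  J2=39  J3=21
Waiting times: J1=0, J2=23, J3=9
Average waiting = (0+23+9) / 3 = 32/3 = 10.67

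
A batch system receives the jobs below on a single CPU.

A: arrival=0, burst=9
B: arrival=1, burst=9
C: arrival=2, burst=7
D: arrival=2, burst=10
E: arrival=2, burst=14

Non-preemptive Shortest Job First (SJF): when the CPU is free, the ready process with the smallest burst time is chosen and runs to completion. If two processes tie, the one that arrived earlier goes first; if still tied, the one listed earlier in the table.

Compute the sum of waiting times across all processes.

78

Schedule: | A 0-9 | C 9-16 | B 16-25 | D 25-35 | E 35-49 |
Completion: A=9  B=25  C=16  D=35  E=49
Turnaround (C−A): A=9  B=24  C=14  D=33  E=47
Waiting = turnaround − burst: A=0, B=15, C=7, D=23, E=33
Total waiting = 0 + 15 + 7 + 23 + 33 = 78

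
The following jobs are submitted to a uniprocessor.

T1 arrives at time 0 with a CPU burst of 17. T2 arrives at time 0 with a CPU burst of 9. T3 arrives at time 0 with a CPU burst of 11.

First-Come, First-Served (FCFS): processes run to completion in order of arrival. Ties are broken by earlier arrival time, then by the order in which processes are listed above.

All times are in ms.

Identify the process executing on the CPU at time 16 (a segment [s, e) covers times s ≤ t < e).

Gantt: | T1 0-17 | T2 17-26 | T3 26-37 |
Completion: T1=17  T2=26  T3=37
Turnaround (C−A): T1=17  T2=26  T3=37

T1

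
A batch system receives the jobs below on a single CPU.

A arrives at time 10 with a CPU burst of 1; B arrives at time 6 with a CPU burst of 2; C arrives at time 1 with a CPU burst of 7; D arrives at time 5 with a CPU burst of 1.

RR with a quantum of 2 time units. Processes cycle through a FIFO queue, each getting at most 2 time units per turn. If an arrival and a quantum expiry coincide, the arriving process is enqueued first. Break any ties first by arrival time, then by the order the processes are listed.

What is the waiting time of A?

1

Gantt: | idle 0-1 | C 1-5 | D 5-6 | C 6-8 | B 8-10 | C 10-11 | A 11-12 |
Completion: A=12  B=10  C=11  D=6
Turnaround (C−A): A=2  B=4  C=10  D=1
Waiting(A) = turnaround − burst = 2 − 1 = 1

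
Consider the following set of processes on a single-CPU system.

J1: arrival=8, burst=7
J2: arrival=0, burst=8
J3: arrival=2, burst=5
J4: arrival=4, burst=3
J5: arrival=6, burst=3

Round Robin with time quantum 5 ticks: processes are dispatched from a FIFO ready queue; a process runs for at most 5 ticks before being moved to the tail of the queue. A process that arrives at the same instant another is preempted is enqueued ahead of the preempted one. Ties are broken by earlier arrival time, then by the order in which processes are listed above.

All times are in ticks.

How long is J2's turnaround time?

16

Gantt: | J2 0-5 | J3 5-10 | J4 10-13 | J2 13-16 | J5 16-19 | J1 19-26 |
Completion: J1=26  J2=16  J3=10  J4=13  J5=19
Turnaround (C−A): J1=18  J2=16  J3=8  J4=9  J5=13
Turnaround(J2) = completion − arrival = 16 − 0 = 16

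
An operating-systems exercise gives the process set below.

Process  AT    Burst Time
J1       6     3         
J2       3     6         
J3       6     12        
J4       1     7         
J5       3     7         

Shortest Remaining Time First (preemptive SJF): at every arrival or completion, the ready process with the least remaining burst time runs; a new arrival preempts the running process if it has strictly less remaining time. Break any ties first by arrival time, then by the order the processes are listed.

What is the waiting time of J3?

Timeline: | idle 0-1 | J4 1-8 | J1 8-11 | J2 11-17 | J5 17-24 | J3 24-36 |
Completion: J1=11  J2=17  J3=36  J4=8  J5=24
Waiting(J3) = turnaround − burst = 30 − 12 = 18

18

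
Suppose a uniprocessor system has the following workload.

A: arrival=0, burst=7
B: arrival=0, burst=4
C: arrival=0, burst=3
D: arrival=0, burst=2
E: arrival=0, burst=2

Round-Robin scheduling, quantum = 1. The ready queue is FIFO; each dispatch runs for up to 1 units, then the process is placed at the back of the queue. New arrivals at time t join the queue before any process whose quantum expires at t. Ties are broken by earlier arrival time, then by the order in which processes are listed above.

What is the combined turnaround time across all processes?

Gantt: | A 0-1 | B 1-2 | C 2-3 | D 3-4 | E 4-5 | A 5-6 | B 6-7 | C 7-8 | D 8-9 | E 9-10 | A 10-11 | B 11-12 | C 12-13 | A 13-14 | B 14-15 | A 15-18 |
Completion: A=18  B=15  C=13  D=9  E=10
Turnaround (C−A): A=18  B=15  C=13  D=9  E=10
Turnaround = completion − arrival: A=18, B=15, C=13, D=9, E=10
Total turnaround = 18 + 15 + 13 + 9 + 10 = 65

65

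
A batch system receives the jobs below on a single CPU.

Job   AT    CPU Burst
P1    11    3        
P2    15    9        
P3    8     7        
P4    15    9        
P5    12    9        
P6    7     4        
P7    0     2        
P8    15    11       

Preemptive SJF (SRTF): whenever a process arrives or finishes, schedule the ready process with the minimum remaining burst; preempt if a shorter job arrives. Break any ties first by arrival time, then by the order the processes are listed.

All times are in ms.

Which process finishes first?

P7

Timeline: | P7 0-2 | idle 2-7 | P6 7-11 | P1 11-14 | P3 14-21 | P5 21-30 | P2 30-39 | P4 39-48 | P8 48-59 |
Completion: P1=14  P2=39  P3=21  P4=48  P5=30  P6=11  P7=2  P8=59
Finish order: P7 → P6 → P1 → P3 → P5 → P2 → P4 → P8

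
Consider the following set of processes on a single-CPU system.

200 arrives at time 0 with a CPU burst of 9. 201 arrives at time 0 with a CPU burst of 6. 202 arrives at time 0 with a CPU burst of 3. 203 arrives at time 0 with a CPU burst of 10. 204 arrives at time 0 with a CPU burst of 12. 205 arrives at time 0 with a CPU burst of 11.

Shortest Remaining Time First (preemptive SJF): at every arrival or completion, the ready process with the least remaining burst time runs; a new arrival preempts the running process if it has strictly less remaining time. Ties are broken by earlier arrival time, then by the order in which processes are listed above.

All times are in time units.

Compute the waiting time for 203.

Gantt: | 202 0-3 | 201 3-9 | 200 9-18 | 203 18-28 | 205 28-39 | 204 39-51 |
Completion: 200=18  201=9  202=3  203=28  204=51  205=39
Turnaround (C−A): 200=18  201=9  202=3  203=28  204=51  205=39
Waiting(203) = turnaround − burst = 28 − 10 = 18

18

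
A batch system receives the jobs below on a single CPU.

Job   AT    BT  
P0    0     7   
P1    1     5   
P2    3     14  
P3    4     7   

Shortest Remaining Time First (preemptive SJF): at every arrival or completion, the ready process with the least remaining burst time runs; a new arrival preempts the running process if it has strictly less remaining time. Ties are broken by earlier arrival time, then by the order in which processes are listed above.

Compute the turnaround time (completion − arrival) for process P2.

Schedule: | P0 0-1 | P1 1-6 | P0 6-12 | P3 12-19 | P2 19-33 |
Completion: P0=12  P1=6  P2=33  P3=19
Turnaround(P2) = completion − arrival = 33 − 3 = 30

30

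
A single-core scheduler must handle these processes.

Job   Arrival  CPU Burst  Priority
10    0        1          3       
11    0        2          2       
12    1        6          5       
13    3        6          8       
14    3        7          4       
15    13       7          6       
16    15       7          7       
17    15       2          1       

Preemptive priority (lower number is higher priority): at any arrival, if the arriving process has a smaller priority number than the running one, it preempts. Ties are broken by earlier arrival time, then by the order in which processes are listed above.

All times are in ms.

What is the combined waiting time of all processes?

Gantt: | 11 0-2 | 10 2-3 | 14 3-10 | 12 10-15 | 17 15-17 | 12 17-18 | 15 18-25 | 16 25-32 | 13 32-38 |
Completion: 10=3  11=2  12=18  13=38  14=10  15=25  16=32  17=17
Turnaround (C−A): 10=3  11=2  12=17  13=35  14=7  15=12  16=17  17=2
Waiting = turnaround − burst: 10=2, 11=0, 12=11, 13=29, 14=0, 15=5, 16=10, 17=0
Total waiting = 2 + 0 + 11 + 29 + 0 + 5 + 10 + 0 = 57

57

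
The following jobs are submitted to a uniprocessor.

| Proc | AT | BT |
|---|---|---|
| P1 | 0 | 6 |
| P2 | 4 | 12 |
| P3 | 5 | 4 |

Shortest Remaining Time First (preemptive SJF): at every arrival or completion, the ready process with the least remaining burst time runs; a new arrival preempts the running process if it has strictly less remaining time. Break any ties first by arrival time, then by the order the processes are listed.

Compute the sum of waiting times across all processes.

7

Schedule: | P1 0-6 | P3 6-10 | P2 10-22 |
Completion: P1=6  P2=22  P3=10
Waiting = turnaround − burst: P1=0, P2=6, P3=1
Total waiting = 0 + 6 + 1 = 7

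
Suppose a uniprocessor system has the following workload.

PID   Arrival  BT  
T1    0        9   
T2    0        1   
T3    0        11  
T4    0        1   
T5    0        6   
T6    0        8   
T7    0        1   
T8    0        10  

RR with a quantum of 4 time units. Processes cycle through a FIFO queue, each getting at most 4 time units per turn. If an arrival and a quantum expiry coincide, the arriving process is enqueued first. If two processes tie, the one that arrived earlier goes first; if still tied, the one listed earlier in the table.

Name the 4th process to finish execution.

T5

Timeline: | T1 0-4 | T2 4-5 | T3 5-9 | T4 9-10 | T5 10-14 | T6 14-18 | T7 18-19 | T8 19-23 | T1 23-27 | T3 27-31 | T5 31-33 | T6 33-37 | T8 37-41 | T1 41-42 | T3 42-45 | T8 45-47 |
Completion: T1=42  T2=5  T3=45  T4=10  T5=33  T6=37  T7=19  T8=47
Turnaround (C−A): T1=42  T2=5  T3=45  T4=10  T5=33  T6=37  T7=19  T8=47
Finish order: T2 → T4 → T7 → T5 → T6 → T1 → T3 → T8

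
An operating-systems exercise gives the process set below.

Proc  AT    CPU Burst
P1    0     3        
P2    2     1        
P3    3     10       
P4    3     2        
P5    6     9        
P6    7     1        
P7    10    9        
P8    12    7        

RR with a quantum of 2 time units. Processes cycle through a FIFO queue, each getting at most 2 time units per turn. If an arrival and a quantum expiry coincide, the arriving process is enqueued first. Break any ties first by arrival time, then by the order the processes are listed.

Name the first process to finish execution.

Timeline: | P1 0-2 | P2 2-3 | P1 3-4 | P3 4-6 | P4 6-8 | P5 8-10 | P3 10-12 | P6 12-13 | P7 13-15 | P5 15-17 | P8 17-19 | P3 19-21 | P7 21-23 | P5 23-25 | P8 25-27 | P3 27-29 | P7 29-31 | P5 31-33 | P8 33-35 | P3 35-37 | P7 37-39 | P5 39-40 | P8 40-41 | P7 41-42 |
Completion: P1=4  P2=3  P3=37  P4=8  P5=40  P6=13  P7=42  P8=41
Turnaround (C−A): P1=4  P2=1  P3=34  P4=5  P5=34  P6=6  P7=32  P8=29
Finish order: P2 → P1 → P4 → P6 → P3 → P5 → P8 → P7

P2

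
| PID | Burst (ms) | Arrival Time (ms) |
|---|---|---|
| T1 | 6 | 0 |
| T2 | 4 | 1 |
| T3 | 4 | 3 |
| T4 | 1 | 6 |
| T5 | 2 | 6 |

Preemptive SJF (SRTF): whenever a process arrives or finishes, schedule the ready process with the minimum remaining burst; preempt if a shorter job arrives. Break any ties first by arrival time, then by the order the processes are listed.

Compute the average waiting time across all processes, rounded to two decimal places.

Timeline: | T1 0-1 | T2 1-5 | T3 5-6 | T4 6-7 | T5 7-9 | T3 9-12 | T1 12-17 |
Completion: T1=17  T2=5  T3=12  T4=7  T5=9
Turnaround (C−A): T1=17  T2=4  T3=9  T4=1  T5=3
Waiting times: T1=11, T2=0, T3=5, T4=0, T5=1
Average waiting = (11+0+5+0+1) / 5 = 17/5 = 3.40

3.40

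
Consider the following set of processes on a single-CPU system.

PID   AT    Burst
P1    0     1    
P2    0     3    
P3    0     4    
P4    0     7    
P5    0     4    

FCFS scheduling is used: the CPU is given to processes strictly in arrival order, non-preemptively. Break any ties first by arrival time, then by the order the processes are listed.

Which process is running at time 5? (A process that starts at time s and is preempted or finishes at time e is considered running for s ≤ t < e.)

Gantt: | P1 0-1 | P2 1-4 | P3 4-8 | P4 8-15 | P5 15-19 |
Completion: P1=1  P2=4  P3=8  P4=15  P5=19
Turnaround (C−A): P1=1  P2=4  P3=8  P4=15  P5=19

P3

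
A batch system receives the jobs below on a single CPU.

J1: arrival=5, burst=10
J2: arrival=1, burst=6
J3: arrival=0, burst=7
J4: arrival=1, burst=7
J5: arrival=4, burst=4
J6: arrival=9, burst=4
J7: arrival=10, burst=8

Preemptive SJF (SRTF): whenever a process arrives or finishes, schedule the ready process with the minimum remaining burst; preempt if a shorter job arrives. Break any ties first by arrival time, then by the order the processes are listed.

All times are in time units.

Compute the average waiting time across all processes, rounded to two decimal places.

12.57

Timeline: | J3 0-7 | J5 7-11 | J6 11-15 | J2 15-21 | J4 21-28 | J7 28-36 | J1 36-46 |
Completion: J1=46  J2=21  J3=7  J4=28  J5=11  J6=15  J7=36
Waiting times: J1=31, J2=14, J3=0, J4=20, J5=3, J6=2, J7=18
Average waiting = (31+14+0+20+3+2+18) / 7 = 88/7 = 12.57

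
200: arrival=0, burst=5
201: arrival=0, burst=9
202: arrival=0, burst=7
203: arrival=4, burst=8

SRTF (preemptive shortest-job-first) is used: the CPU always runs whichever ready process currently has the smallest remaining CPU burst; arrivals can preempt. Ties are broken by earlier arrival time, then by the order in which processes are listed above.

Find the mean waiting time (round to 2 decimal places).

Schedule: | 200 0-5 | 202 5-12 | 203 12-20 | 201 20-29 |
Completion: 200=5  201=29  202=12  203=20
Turnaround (C−A): 200=5  201=29  202=12  203=16
Waiting times: 200=0, 201=20, 202=5, 203=8
Average waiting = (0+20+5+8) / 4 = 33/4 = 8.25

8.25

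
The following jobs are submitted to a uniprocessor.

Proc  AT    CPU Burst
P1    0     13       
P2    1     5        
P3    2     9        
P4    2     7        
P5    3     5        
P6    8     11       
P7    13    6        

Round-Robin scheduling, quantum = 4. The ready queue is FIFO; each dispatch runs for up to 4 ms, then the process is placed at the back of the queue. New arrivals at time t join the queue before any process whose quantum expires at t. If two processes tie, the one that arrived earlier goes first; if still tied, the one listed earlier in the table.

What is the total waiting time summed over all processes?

Schedule: | P1 0-4 | P2 4-8 | P3 8-12 | P4 12-16 | P5 16-20 | P1 20-24 | P6 24-28 | P2 28-29 | P3 29-33 | P7 33-37 | P4 37-40 | P5 40-41 | P1 41-45 | P6 45-49 | P3 49-50 | P7 50-52 | P1 52-53 | P6 53-56 |
Completion: P1=53  P2=29  P3=50  P4=40  P5=41  P6=56  P7=52
Waiting = turnaround − burst: P1=40, P2=23, P3=39, P4=31, P5=33, P6=37, P7=33
Total waiting = 40 + 23 + 39 + 31 + 33 + 37 + 33 = 236

236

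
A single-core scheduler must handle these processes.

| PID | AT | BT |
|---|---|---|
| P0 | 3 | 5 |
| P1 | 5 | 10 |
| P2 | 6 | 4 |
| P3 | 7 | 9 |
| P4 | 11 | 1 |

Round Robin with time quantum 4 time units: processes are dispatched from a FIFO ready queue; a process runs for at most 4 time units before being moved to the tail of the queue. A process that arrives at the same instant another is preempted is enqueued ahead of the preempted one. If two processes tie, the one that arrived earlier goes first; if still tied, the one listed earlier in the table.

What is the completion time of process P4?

Gantt: | idle 0-3 | P0 3-7 | P1 7-11 | P2 11-15 | P3 15-19 | P0 19-20 | P4 20-21 | P1 21-25 | P3 25-29 | P1 29-31 | P3 31-32 |
Completion: P0=20  P1=31  P2=15  P3=32  P4=21

21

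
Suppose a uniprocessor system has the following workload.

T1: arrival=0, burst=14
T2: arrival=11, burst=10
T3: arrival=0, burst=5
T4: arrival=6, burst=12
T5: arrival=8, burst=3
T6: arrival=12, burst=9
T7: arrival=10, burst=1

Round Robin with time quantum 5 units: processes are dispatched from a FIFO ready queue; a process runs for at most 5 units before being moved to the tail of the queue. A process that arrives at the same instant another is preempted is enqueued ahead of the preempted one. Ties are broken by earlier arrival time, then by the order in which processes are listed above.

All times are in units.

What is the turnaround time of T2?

37

Schedule: | T1 0-5 | T3 5-10 | T1 10-15 | T4 15-20 | T5 20-23 | T7 23-24 | T2 24-29 | T6 29-34 | T1 34-38 | T4 38-43 | T2 43-48 | T6 48-52 | T4 52-54 |
Completion: T1=38  T2=48  T3=10  T4=54  T5=23  T6=52  T7=24
Turnaround(T2) = completion − arrival = 48 − 11 = 37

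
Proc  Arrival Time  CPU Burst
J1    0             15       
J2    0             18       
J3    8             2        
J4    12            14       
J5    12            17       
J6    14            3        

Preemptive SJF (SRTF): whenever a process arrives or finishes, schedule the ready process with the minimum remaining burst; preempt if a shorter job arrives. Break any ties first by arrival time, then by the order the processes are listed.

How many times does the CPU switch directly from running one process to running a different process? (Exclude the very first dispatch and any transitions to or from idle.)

Schedule: | J1 0-8 | J3 8-10 | J1 10-17 | J6 17-20 | J4 20-34 | J5 34-51 | J2 51-69 |
Completion: J1=17  J2=69  J3=10  J4=34  J5=51  J6=20
Turnaround (C−A): J1=17  J2=69  J3=2  J4=22  J5=39  J6=6

6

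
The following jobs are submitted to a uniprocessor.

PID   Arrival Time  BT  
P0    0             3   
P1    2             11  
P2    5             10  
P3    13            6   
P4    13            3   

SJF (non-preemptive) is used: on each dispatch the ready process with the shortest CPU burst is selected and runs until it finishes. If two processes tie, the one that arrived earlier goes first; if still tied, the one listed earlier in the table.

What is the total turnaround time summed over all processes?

Schedule: | P0 0-3 | P1 3-14 | P4 14-17 | P3 17-23 | P2 23-33 |
Completion: P0=3  P1=14  P2=33  P3=23  P4=17
Turnaround (C−A): P0=3  P1=12  P2=28  P3=10  P4=4
Turnaround = completion − arrival: P0=3, P1=12, P2=28, P3=10, P4=4
Total turnaround = 3 + 12 + 28 + 10 + 4 = 57

57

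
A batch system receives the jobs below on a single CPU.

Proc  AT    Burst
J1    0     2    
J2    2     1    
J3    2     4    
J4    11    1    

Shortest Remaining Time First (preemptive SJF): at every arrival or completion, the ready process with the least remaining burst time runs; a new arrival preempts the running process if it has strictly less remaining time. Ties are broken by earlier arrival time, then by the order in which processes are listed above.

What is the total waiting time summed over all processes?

1

Timeline: | J1 0-2 | J2 2-3 | J3 3-7 | idle 7-11 | J4 11-12 |
Completion: J1=2  J2=3  J3=7  J4=12
Turnaround (C−A): J1=2  J2=1  J3=5  J4=1
Waiting = turnaround − burst: J1=0, J2=0, J3=1, J4=0
Total waiting = 0 + 0 + 1 + 0 = 1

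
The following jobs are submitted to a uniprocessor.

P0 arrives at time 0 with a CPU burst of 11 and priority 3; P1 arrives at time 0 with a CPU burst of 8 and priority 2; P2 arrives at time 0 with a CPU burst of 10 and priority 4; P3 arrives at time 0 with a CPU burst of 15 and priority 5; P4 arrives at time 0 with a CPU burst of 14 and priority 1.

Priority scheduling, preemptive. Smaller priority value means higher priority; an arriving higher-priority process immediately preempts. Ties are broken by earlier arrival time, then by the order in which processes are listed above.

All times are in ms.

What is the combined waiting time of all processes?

112

Timeline: | P4 0-14 | P1 14-22 | P0 22-33 | P2 33-43 | P3 43-58 |
Completion: P0=33  P1=22  P2=43  P3=58  P4=14
Turnaround (C−A): P0=33  P1=22  P2=43  P3=58  P4=14
Waiting = turnaround − burst: P0=22, P1=14, P2=33, P3=43, P4=0
Total waiting = 22 + 14 + 33 + 43 + 0 = 112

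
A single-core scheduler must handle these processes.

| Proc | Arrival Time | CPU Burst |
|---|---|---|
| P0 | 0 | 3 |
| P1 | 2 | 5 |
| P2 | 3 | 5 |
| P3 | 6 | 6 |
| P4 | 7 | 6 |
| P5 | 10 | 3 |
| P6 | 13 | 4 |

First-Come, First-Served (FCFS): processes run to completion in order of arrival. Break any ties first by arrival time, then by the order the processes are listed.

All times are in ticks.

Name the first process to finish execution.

Timeline: | P0 0-3 | P1 3-8 | P2 8-13 | P3 13-19 | P4 19-25 | P5 25-28 | P6 28-32 |
Completion: P0=3  P1=8  P2=13  P3=19  P4=25  P5=28  P6=32
Turnaround (C−A): P0=3  P1=6  P2=10  P3=13  P4=18  P5=18  P6=19
Finish order: P0 → P1 → P2 → P3 → P4 → P5 → P6

P0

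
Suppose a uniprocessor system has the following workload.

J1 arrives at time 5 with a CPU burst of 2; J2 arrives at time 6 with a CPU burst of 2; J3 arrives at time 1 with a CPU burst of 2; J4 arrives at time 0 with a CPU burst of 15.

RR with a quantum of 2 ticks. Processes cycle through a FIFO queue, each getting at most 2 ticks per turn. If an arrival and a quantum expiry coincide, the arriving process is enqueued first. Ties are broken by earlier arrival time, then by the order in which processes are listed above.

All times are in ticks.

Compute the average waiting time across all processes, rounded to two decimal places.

2.50

Gantt: | J4 0-2 | J3 2-4 | J4 4-6 | J1 6-8 | J2 8-10 | J4 10-21 |
Completion: J1=8  J2=10  J3=4  J4=21
Waiting times: J1=1, J2=2, J3=1, J4=6
Average waiting = (1+2+1+6) / 4 = 10/4 = 2.50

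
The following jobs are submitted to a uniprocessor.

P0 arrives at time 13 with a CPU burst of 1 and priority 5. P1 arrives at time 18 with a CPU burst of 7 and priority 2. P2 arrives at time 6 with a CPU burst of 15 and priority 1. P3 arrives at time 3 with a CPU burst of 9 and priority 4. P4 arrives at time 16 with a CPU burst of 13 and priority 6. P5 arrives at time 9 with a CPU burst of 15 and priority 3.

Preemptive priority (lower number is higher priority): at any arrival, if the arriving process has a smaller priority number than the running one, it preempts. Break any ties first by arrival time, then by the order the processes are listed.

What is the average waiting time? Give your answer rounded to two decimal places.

Schedule: | idle 0-3 | P3 3-6 | P2 6-21 | P1 21-28 | P5 28-43 | P3 43-49 | P0 49-50 | P4 50-63 |
Completion: P0=50  P1=28  P2=21  P3=49  P4=63  P5=43
Turnaround (C−A): P0=37  P1=10  P2=15  P3=46  P4=47  P5=34
Waiting times: P0=36, P1=3, P2=0, P3=37, P4=34, P5=19
Average waiting = (36+3+0+37+34+19) / 6 = 129/6 = 21.50

21.50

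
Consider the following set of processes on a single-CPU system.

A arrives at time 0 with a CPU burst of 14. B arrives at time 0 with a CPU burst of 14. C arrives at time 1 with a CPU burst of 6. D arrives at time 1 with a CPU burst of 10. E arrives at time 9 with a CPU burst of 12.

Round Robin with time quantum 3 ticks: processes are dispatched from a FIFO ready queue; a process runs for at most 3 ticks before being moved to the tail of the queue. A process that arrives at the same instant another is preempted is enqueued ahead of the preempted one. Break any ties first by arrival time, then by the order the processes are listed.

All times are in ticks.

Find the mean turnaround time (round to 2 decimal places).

44.40

Timeline: | A 0-3 | B 3-6 | C 6-9 | D 9-12 | A 12-15 | B 15-18 | E 18-21 | C 21-24 | D 24-27 | A 27-30 | B 30-33 | E 33-36 | D 36-39 | A 39-42 | B 42-45 | E 45-48 | D 48-49 | A 49-51 | B 51-53 | E 53-56 |
Completion: A=51  B=53  C=24  D=49  E=56
Turnaround (C−A): A=51  B=53  C=23  D=48  E=47
Turnaround times: A=51, B=53, C=23, D=48, E=47
Average turnaround = (51+53+23+48+47) / 5 = 222/5 = 44.40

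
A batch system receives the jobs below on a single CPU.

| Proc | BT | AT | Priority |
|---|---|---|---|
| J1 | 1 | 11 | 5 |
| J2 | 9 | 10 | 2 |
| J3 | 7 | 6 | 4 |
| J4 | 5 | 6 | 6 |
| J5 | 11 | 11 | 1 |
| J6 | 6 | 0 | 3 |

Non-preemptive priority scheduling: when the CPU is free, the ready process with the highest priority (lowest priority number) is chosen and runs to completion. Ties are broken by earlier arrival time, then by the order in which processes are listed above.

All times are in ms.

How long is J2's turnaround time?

23

Gantt: | J6 0-6 | J3 6-13 | J5 13-24 | J2 24-33 | J1 33-34 | J4 34-39 |
Completion: J1=34  J2=33  J3=13  J4=39  J5=24  J6=6
Turnaround (C−A): J1=23  J2=23  J3=7  J4=33  J5=13  J6=6
Turnaround(J2) = completion − arrival = 33 − 10 = 23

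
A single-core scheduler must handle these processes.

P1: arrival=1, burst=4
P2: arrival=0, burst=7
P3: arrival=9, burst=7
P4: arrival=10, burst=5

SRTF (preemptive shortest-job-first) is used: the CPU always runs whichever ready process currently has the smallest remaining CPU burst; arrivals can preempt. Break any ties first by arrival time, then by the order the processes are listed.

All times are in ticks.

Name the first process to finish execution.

Schedule: | P2 0-1 | P1 1-5 | P2 5-11 | P4 11-16 | P3 16-23 |
Completion: P1=5  P2=11  P3=23  P4=16
Finish order: P1 → P2 → P4 → P3

P1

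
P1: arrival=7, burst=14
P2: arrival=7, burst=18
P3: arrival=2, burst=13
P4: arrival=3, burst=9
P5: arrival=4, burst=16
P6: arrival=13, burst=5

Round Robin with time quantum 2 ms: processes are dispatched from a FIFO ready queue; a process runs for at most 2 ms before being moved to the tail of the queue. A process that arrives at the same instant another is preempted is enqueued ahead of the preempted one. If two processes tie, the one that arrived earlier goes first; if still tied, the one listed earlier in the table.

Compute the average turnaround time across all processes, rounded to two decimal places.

55.83

Schedule: | idle 0-2 | P3 2-4 | P4 4-6 | P5 6-8 | P3 8-10 | P4 10-12 | P1 12-14 | P2 14-16 | P5 16-18 | P3 18-20 | P4 20-22 | P6 22-24 | P1 24-26 | P2 26-28 | P5 28-30 | P3 30-32 | P4 32-34 | P6 34-36 | P1 36-38 | P2 38-40 | P5 40-42 | P3 42-44 | P4 44-45 | P6 45-46 | P1 46-48 | P2 48-50 | P5 50-52 | P3 52-54 | P1 54-56 | P2 56-58 | P5 58-60 | P3 60-61 | P1 61-63 | P2 63-65 | P5 65-67 | P1 67-69 | P2 69-71 | P5 71-73 | P2 73-77 |
Completion: P1=69  P2=77  P3=61  P4=45  P5=73  P6=46
Turnaround (C−A): P1=62  P2=70  P3=59  P4=42  P5=69  P6=33
Turnaround times: P1=62, P2=70, P3=59, P4=42, P5=69, P6=33
Average turnaround = (62+70+59+42+69+33) / 6 = 335/6 = 55.83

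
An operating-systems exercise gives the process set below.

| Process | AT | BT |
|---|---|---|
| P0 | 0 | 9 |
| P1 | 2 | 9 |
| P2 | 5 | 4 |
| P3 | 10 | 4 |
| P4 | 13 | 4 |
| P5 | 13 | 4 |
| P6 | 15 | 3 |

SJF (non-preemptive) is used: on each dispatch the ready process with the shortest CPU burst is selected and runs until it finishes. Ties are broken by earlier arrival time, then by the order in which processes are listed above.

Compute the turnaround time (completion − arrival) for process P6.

5

Schedule: | P0 0-9 | P2 9-13 | P3 13-17 | P6 17-20 | P4 20-24 | P5 24-28 | P1 28-37 |
Completion: P0=9  P1=37  P2=13  P3=17  P4=24  P5=28  P6=20
Turnaround(P6) = completion − arrival = 20 − 15 = 5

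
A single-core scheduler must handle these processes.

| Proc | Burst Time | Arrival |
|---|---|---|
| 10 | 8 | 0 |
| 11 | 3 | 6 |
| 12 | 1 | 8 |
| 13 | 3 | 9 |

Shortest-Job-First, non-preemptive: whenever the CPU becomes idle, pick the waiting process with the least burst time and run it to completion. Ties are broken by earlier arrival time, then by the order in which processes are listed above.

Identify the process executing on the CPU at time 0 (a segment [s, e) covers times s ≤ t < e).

Timeline: | 10 0-8 | 12 8-9 | 11 9-12 | 13 12-15 |
Completion: 10=8  11=12  12=9  13=15

10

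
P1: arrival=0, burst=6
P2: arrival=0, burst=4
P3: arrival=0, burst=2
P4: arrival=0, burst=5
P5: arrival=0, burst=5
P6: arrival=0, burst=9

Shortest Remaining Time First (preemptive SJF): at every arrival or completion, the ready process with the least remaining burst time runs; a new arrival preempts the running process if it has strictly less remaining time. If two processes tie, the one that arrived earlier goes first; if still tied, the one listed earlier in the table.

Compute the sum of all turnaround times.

88

Schedule: | P3 0-2 | P2 2-6 | P4 6-11 | P5 11-16 | P1 16-22 | P6 22-31 |
Completion: P1=22  P2=6  P3=2  P4=11  P5=16  P6=31
Turnaround = completion − arrival: P1=22, P2=6, P3=2, P4=11, P5=16, P6=31
Total turnaround = 22 + 6 + 2 + 11 + 16 + 31 = 88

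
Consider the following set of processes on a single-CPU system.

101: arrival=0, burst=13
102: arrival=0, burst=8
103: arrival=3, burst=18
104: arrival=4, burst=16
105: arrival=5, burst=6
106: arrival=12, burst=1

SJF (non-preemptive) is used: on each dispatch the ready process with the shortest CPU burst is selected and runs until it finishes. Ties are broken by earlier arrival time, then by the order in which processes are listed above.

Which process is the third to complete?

106

Schedule: | 102 0-8 | 105 8-14 | 106 14-15 | 101 15-28 | 104 28-44 | 103 44-62 |
Completion: 101=28  102=8  103=62  104=44  105=14  106=15
Finish order: 102 → 105 → 106 → 101 → 104 → 103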